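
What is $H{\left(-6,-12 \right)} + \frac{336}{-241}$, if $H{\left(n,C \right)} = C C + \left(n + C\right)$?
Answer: $\frac{30030}{241} \approx 124.61$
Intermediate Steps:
$H{\left(n,C \right)} = C + n + C^{2}$ ($H{\left(n,C \right)} = C^{2} + \left(C + n\right) = C + n + C^{2}$)
$H{\left(-6,-12 \right)} + \frac{336}{-241} = \left(-12 - 6 + \left(-12\right)^{2}\right) + \frac{336}{-241} = \left(-12 - 6 + 144\right) + 336 \left(- \frac{1}{241}\right) = 126 - \frac{336}{241} = \frac{30030}{241}$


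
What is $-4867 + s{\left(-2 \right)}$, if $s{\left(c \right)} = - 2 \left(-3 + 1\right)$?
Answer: $-4863$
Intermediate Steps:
$s{\left(c \right)} = 4$ ($s{\left(c \right)} = \left(-2\right) \left(-2\right) = 4$)
$-4867 + s{\left(-2 \right)} = -4867 + 4 = -4863$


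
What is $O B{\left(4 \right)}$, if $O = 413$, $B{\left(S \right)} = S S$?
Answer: $6608$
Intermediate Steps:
$B{\left(S \right)} = S^{2}$
$O B{\left(4 \right)} = 413 \cdot 4^{2} = 413 \cdot 16 = 6608$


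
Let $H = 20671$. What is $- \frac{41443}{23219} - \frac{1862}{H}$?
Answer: $- \frac{128557433}{68565707} \approx -1.875$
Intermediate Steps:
$- \frac{41443}{23219} - \frac{1862}{H} = - \frac{41443}{23219} - \frac{1862}{20671} = \left(-41443\right) \frac{1}{23219} - \frac{266}{2953} = - \frac{41443}{23219} - \frac{266}{2953} = - \frac{128557433}{68565707}$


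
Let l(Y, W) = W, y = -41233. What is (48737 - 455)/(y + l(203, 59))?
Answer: -24141/20587 ≈ -1.1726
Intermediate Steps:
(48737 - 455)/(y + l(203, 59)) = (48737 - 455)/(-41233 + 59) = 48282/(-41174) = 48282*(-1/41174) = -24141/20587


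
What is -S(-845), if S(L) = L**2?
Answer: -714025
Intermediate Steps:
-S(-845) = -1*(-845)**2 = -1*714025 = -714025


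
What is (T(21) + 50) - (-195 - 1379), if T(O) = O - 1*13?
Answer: 1632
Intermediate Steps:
T(O) = -13 + O (T(O) = O - 13 = -13 + O)
(T(21) + 50) - (-195 - 1379) = ((-13 + 21) + 50) - (-195 - 1379) = (8 + 50) - 1*(-1574) = 58 + 1574 = 1632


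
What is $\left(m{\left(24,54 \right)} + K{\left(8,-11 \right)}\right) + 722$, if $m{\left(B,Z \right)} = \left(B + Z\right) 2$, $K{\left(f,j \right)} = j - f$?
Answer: $859$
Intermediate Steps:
$m{\left(B,Z \right)} = 2 B + 2 Z$
$\left(m{\left(24,54 \right)} + K{\left(8,-11 \right)}\right) + 722 = \left(\left(2 \cdot 24 + 2 \cdot 54\right) - 19\right) + 722 = \left(\left(48 + 108\right) - 19\right) + 722 = \left(156 - 19\right) + 722 = 137 + 722 = 859$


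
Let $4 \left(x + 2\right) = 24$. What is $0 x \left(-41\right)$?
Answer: $0$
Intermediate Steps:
$x = 4$ ($x = -2 + \frac{1}{4} \cdot 24 = -2 + 6 = 4$)
$0 x \left(-41\right) = 0 \cdot 4 \left(-41\right) = 0 \left(-41\right) = 0$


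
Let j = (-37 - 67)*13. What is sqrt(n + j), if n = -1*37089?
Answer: I*sqrt(38441) ≈ 196.06*I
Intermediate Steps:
n = -37089
j = -1352 (j = -104*13 = -1352)
sqrt(n + j) = sqrt(-37089 - 1352) = sqrt(-38441) = I*sqrt(38441)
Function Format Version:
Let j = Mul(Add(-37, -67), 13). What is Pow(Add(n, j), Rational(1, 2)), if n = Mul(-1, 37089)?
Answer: Mul(I, Pow(38441, Rational(1, 2))) ≈ Mul(196.06, I)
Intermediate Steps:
n = -37089
j = -1352 (j = Mul(-104, 13) = -1352)
Pow(Add(n, j), Rational(1, 2)) = Pow(Add(-37089, -1352), Rational(1, 2)) = Pow(-38441, Rational(1, 2)) = Mul(I, Pow(38441, Rational(1, 2)))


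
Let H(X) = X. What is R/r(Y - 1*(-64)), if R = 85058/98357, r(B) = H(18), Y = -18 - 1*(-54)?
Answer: 42529/885213 ≈ 0.048044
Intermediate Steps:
Y = 36 (Y = -18 + 54 = 36)
r(B) = 18
R = 85058/98357 (R = 85058*(1/98357) = 85058/98357 ≈ 0.86479)
R/r(Y - 1*(-64)) = (85058/98357)/18 = (85058/98357)*(1/18) = 42529/885213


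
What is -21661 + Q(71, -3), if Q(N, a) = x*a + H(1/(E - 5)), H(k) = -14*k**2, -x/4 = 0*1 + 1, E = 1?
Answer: -173199/8 ≈ -21650.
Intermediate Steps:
x = -4 (x = -4*(0*1 + 1) = -4*(0 + 1) = -4*1 = -4)
Q(N, a) = -7/8 - 4*a (Q(N, a) = -4*a - 14/(1 - 5)**2 = -4*a - 14*(1/(-4))**2 = -4*a - 14*(-1/4)**2 = -4*a - 14*1/16 = -4*a - 7/8 = -7/8 - 4*a)
-21661 + Q(71, -3) = -21661 + (-7/8 - 4*(-3)) = -21661 + (-7/8 + 12) = -21661 + 89/8 = -173199/8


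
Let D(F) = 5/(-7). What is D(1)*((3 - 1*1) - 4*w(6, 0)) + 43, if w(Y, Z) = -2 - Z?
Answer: 251/7 ≈ 35.857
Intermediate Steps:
D(F) = -5/7 (D(F) = 5*(-⅐) = -5/7)
D(1)*((3 - 1*1) - 4*w(6, 0)) + 43 = -5*((3 - 1*1) - 4*(-2 - 1*0))/7 + 43 = -5*((3 - 1) - 4*(-2 + 0))/7 + 43 = -5*(2 - 4*(-2))/7 + 43 = -5*(2 + 8)/7 + 43 = -5/7*10 + 43 = -50/7 + 43 = 251/7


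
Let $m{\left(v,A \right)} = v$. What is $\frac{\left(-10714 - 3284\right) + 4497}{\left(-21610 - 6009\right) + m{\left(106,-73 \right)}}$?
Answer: $\frac{3167}{9171} \approx 0.34533$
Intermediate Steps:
$\frac{\left(-10714 - 3284\right) + 4497}{\left(-21610 - 6009\right) + m{\left(106,-73 \right)}} = \frac{\left(-10714 - 3284\right) + 4497}{\left(-21610 - 6009\right) + 106} = \frac{-13998 + 4497}{\left(-21610 - 6009\right) + 106} = - \frac{9501}{-27619 + 106} = - \frac{9501}{-27513} = \left(-9501\right) \left(- \frac{1}{27513}\right) = \frac{3167}{9171}$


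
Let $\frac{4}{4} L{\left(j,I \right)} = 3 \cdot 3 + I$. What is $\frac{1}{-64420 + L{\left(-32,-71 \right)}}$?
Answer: $- \frac{1}{64482} \approx -1.5508 \cdot 10^{-5}$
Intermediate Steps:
$L{\left(j,I \right)} = 9 + I$ ($L{\left(j,I \right)} = 3 \cdot 3 + I = 9 + I$)
$\frac{1}{-64420 + L{\left(-32,-71 \right)}} = \frac{1}{-64420 + \left(9 - 71\right)} = \frac{1}{-64420 - 62} = \frac{1}{-64482} = - \frac{1}{64482}$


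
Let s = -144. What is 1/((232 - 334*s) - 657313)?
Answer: -1/608985 ≈ -1.6421e-6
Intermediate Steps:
1/((232 - 334*s) - 657313) = 1/((232 - 334*(-144)) - 657313) = 1/((232 + 48096) - 657313) = 1/(48328 - 657313) = 1/(-608985) = -1/608985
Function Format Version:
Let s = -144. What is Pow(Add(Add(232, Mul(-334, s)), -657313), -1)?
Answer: Rational(-1, 608985) ≈ -1.6421e-6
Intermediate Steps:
Pow(Add(Add(232, Mul(-334, s)), -657313), -1) = Pow(Add(Add(232, Mul(-334, -144)), -657313), -1) = Pow(Add(Add(232, 48096), -657313), -1) = Pow(Add(48328, -657313), -1) = Pow(-608985, -1) = Rational(-1, 608985)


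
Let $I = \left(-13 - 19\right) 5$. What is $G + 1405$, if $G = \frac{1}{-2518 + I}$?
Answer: $\frac{3762589}{2678} \approx 1405.0$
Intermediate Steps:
$I = -160$ ($I = \left(-13 - 19\right) 5 = \left(-32\right) 5 = -160$)
$G = - \frac{1}{2678}$ ($G = \frac{1}{-2518 - 160} = \frac{1}{-2678} = - \frac{1}{2678} \approx -0.00037341$)
$G + 1405 = - \frac{1}{2678} + 1405 = \frac{3762589}{2678}$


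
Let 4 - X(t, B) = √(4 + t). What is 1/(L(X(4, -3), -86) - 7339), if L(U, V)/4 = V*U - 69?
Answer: -8991/79891393 - 688*√2/79891393 ≈ -0.00012472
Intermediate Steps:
X(t, B) = 4 - √(4 + t)
L(U, V) = -276 + 4*U*V (L(U, V) = 4*(V*U - 69) = 4*(U*V - 69) = 4*(-69 + U*V) = -276 + 4*U*V)
1/(L(X(4, -3), -86) - 7339) = 1/((-276 + 4*(4 - √(4 + 4))*(-86)) - 7339) = 1/((-276 + 4*(4 - √8)*(-86)) - 7339) = 1/((-276 + 4*(4 - 2*√2)*(-86)) - 7339) = 1/((-276 + (-1376 + 688*√2)) - 7339) = 1/((-1652 + 688*√2) - 7339) = 1/(-8991 + 688*√2)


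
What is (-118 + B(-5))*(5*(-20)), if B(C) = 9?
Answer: 10900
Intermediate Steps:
(-118 + B(-5))*(5*(-20)) = (-118 + 9)*(5*(-20)) = -109*(-100) = 10900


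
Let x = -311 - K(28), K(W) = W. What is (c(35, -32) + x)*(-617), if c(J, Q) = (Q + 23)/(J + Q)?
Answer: 211014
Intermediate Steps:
c(J, Q) = (23 + Q)/(J + Q)
x = -339 (x = -311 - 1*28 = -311 - 28 = -339)
(c(35, -32) + x)*(-617) = ((23 - 32)/(35 - 32) - 339)*(-617) = (-9/3 - 339)*(-617) = ((⅓)*(-9) - 339)*(-617) = (-3 - 339)*(-617) = -342*(-617) = 211014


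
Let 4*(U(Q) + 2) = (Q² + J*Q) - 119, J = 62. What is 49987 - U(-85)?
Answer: 49530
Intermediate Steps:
U(Q) = -127/4 + Q²/4 + 31*Q/2 (U(Q) = -2 + ((Q² + 62*Q) - 119)/4 = -2 + (-119 + Q² + 62*Q)/4 = -2 + (-119/4 + Q²/4 + 31*Q/2) = -127/4 + Q²/4 + 31*Q/2)
49987 - U(-85) = 49987 - (-127/4 + (¼)*(-85)² + (31/2)*(-85)) = 49987 - (-127/4 + (¼)*7225 - 2635/2) = 49987 - (-127/4 + 7225/4 - 2635/2) = 49987 - 1*457 = 49987 - 457 = 49530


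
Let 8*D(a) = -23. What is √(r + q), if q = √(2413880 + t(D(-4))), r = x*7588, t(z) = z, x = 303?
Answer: √(9196656 + √38622034)/2 ≈ 1516.8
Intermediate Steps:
D(a) = -23/8 (D(a) = (⅛)*(-23) = -23/8)
r = 2299164 (r = 303*7588 = 2299164)
q = √38622034/4 (q = √(2413880 - 23/8) = √(19311017/8) = √38622034/4 ≈ 1553.7)
√(r + q) = √(2299164 + √38622034/4)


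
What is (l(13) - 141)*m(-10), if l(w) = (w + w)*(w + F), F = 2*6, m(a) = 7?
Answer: 3563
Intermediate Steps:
F = 12
l(w) = 2*w*(12 + w) (l(w) = (w + w)*(w + 12) = (2*w)*(12 + w) = 2*w*(12 + w))
(l(13) - 141)*m(-10) = (2*13*(12 + 13) - 141)*7 = (2*13*25 - 141)*7 = (650 - 141)*7 = 509*7 = 3563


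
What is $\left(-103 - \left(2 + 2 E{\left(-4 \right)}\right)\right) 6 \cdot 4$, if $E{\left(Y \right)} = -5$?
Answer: $-2280$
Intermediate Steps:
$\left(-103 - \left(2 + 2 E{\left(-4 \right)}\right)\right) 6 \cdot 4 = \left(-103 - -8\right) 6 \cdot 4 = \left(-103 + \left(-2 + 10\right)\right) 24 = \left(-103 + 8\right) 24 = \left(-95\right) 24 = -2280$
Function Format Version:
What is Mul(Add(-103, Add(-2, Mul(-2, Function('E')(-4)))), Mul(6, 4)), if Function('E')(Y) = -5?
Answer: -2280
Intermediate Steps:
Mul(Add(-103, Add(-2, Mul(-2, Function('E')(-4)))), Mul(6, 4)) = Mul(Add(-103, Add(-2, Mul(-2, -5))), Mul(6, 4)) = Mul(Add(-103, Add(-2, 10)), 24) = Mul(Add(-103, 8), 24) = Mul(-95, 24) = -2280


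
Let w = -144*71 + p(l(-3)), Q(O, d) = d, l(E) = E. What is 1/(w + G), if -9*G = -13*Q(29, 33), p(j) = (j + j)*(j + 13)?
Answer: -3/30709 ≈ -9.7691e-5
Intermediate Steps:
p(j) = 2*j*(13 + j) (p(j) = (2*j)*(13 + j) = 2*j*(13 + j))
G = 143/3 (G = -(-13)*33/9 = -⅑*(-429) = 143/3 ≈ 47.667)
w = -10284 (w = -144*71 + 2*(-3)*(13 - 3) = -10224 + 2*(-3)*10 = -10224 - 60 = -10284)
1/(w + G) = 1/(-10284 + 143/3) = 1/(-30709/3) = -3/30709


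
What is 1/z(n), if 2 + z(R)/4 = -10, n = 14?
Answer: -1/48 ≈ -0.020833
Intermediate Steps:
z(R) = -48 (z(R) = -8 + 4*(-10) = -8 - 40 = -48)
1/z(n) = 1/(-48) = -1/48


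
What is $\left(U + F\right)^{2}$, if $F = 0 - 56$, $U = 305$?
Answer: $62001$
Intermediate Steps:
$F = -56$ ($F = 0 - 56 = -56$)
$\left(U + F\right)^{2} = \left(305 - 56\right)^{2} = 249^{2} = 62001$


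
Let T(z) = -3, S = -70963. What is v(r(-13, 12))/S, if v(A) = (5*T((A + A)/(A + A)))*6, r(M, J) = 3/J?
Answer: 90/70963 ≈ 0.0012683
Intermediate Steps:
v(A) = -90 (v(A) = (5*(-3))*6 = -15*6 = -90)
v(r(-13, 12))/S = -90/(-70963) = -90*(-1/70963) = 90/70963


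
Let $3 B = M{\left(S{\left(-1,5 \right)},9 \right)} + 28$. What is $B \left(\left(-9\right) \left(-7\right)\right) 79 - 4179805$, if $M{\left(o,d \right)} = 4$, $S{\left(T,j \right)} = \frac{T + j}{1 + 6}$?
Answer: $-4126717$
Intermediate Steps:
$S{\left(T,j \right)} = \frac{T}{7} + \frac{j}{7}$ ($S{\left(T,j \right)} = \frac{T + j}{7} = \left(T + j\right) \frac{1}{7} = \frac{T}{7} + \frac{j}{7}$)
$B = \frac{32}{3}$ ($B = \frac{4 + 28}{3} = \frac{1}{3} \cdot 32 = \frac{32}{3} \approx 10.667$)
$B \left(\left(-9\right) \left(-7\right)\right) 79 - 4179805 = \frac{32 \left(\left(-9\right) \left(-7\right)\right)}{3} \cdot 79 - 4179805 = \frac{32}{3} \cdot 63 \cdot 79 - 4179805 = 672 \cdot 79 - 4179805 = 53088 - 4179805 = -4126717$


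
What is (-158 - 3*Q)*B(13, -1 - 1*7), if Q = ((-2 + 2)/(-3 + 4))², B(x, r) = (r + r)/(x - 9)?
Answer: 632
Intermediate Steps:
B(x, r) = 2*r/(-9 + x) (B(x, r) = (2*r)/(-9 + x) = 2*r/(-9 + x))
Q = 0 (Q = (0/1)² = (0*1)² = 0² = 0)
(-158 - 3*Q)*B(13, -1 - 1*7) = (-158 - 3*0)*(2*(-1 - 1*7)/(-9 + 13)) = (-158 + 0)*(2*(-1 - 7)/4) = -316*(-8)/4 = -158*(-4) = 632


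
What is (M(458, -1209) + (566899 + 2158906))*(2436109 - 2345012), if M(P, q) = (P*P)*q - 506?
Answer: -22854358606569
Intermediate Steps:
M(P, q) = -506 + q*P² (M(P, q) = P²*q - 506 = q*P² - 506 = -506 + q*P²)
(M(458, -1209) + (566899 + 2158906))*(2436109 - 2345012) = ((-506 - 1209*458²) + (566899 + 2158906))*(2436109 - 2345012) = ((-506 - 1209*209764) + 2725805)*91097 = ((-506 - 253604676) + 2725805)*91097 = (-253605182 + 2725805)*91097 = -250879377*91097 = -22854358606569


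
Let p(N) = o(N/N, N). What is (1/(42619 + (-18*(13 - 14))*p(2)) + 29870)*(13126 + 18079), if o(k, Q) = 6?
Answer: 39825552596655/42727 ≈ 9.3209e+8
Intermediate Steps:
p(N) = 6
(1/(42619 + (-18*(13 - 14))*p(2)) + 29870)*(13126 + 18079) = (1/(42619 - 18*(13 - 14)*6) + 29870)*(13126 + 18079) = (1/(42619 - 18*(-1)*6) + 29870)*31205 = (1/(42619 + 18*6) + 29870)*31205 = (1/(42619 + 108) + 29870)*31205 = (1/42727 + 29870)*31205 = (1276255491/42727)*31205 = 39825552596655/42727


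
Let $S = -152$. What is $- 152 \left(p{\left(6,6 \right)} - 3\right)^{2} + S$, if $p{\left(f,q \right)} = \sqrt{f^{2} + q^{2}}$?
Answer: $-12464 + 5472 \sqrt{2} \approx -4725.4$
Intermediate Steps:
$- 152 \left(p{\left(6,6 \right)} - 3\right)^{2} + S = - 152 \left(\sqrt{6^{2} + 6^{2}} - 3\right)^{2} - 152 = - 152 \left(\sqrt{36 + 36} - 3\right)^{2} - 152 = - 152 \left(\sqrt{72} - 3\right)^{2} - 152 = - 152 \left(6 \sqrt{2} - 3\right)^{2} - 152 = - 152 \left(-3 + 6 \sqrt{2}\right)^{2} - 152 = -152 - 152 \left(-3 + 6 \sqrt{2}\right)^{2}$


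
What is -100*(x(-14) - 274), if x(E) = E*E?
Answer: 7800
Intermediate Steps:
x(E) = E²
-100*(x(-14) - 274) = -100*((-14)² - 274) = -100*(196 - 274) = -100*(-78) = 7800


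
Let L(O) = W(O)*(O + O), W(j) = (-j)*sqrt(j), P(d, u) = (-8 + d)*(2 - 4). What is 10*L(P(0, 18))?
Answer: -20480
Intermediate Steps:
P(d, u) = 16 - 2*d (P(d, u) = (-8 + d)*(-2) = 16 - 2*d)
W(j) = -j**(3/2)
L(O) = -2*O**(5/2) (L(O) = (-O**(3/2))*(O + O) = (-O**(3/2))*(2*O) = -2*O**(5/2))
10*L(P(0, 18)) = 10*(-2*(16 - 2*0)**(5/2)) = 10*(-2*(16 + 0)**(5/2)) = 10*(-2*16**(5/2)) = 10*(-2*1024) = 10*(-2048) = -20480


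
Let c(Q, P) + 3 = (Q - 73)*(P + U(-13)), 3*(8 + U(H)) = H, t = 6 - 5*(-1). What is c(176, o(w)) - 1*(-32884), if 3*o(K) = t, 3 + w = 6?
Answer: 95965/3 ≈ 31988.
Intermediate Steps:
w = 3 (w = -3 + 6 = 3)
t = 11 (t = 6 + 5 = 11)
o(K) = 11/3 (o(K) = (1/3)*11 = 11/3)
U(H) = -8 + H/3
c(Q, P) = -3 + (-73 + Q)*(-37/3 + P) (c(Q, P) = -3 + (Q - 73)*(P + (-8 + (1/3)*(-13))) = -3 + (-73 + Q)*(P + (-8 - 13/3)) = -3 + (-73 + Q)*(P - 37/3) = -3 + (-73 + Q)*(-37/3 + P))
c(176, o(w)) - 1*(-32884) = (2692/3 - 73*11/3 - 37/3*176 + (11/3)*176) - 1*(-32884) = (2692/3 - 803/3 - 6512/3 + 1936/3) + 32884 = -2687/3 + 32884 = 95965/3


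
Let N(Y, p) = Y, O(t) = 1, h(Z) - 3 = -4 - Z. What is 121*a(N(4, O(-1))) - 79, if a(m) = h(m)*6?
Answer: -3709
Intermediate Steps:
h(Z) = -1 - Z (h(Z) = 3 + (-4 - Z) = -1 - Z)
a(m) = -6 - 6*m (a(m) = (-1 - m)*6 = -6 - 6*m)
121*a(N(4, O(-1))) - 79 = 121*(-6 - 6*4) - 79 = 121*(-6 - 24) - 79 = 121*(-30) - 79 = -3630 - 79 = -3709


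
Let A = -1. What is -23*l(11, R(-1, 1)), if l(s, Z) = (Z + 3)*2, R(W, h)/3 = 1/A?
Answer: 0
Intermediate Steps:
R(W, h) = -3 (R(W, h) = 3/(-1) = 3*(-1) = -3)
l(s, Z) = 6 + 2*Z (l(s, Z) = (3 + Z)*2 = 6 + 2*Z)
-23*l(11, R(-1, 1)) = -23*(6 + 2*(-3)) = -23*(6 - 6) = -23*0 = 0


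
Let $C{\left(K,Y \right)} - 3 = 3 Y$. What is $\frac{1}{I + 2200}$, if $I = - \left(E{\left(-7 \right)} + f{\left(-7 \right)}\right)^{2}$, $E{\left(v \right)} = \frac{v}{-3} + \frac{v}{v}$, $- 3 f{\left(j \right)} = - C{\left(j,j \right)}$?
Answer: $\frac{9}{19736} \approx 0.00045602$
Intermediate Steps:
$C{\left(K,Y \right)} = 3 + 3 Y$
$f{\left(j \right)} = 1 + j$ ($f{\left(j \right)} = - \frac{\left(-1\right) \left(3 + 3 j\right)}{3} = - \frac{-3 - 3 j}{3} = 1 + j$)
$E{\left(v \right)} = 1 - \frac{v}{3}$ ($E{\left(v \right)} = v \left(- \frac{1}{3}\right) + 1 = - \frac{v}{3} + 1 = 1 - \frac{v}{3}$)
$I = - \frac{64}{9}$ ($I = - \left(\left(1 - - \frac{7}{3}\right) + \left(1 - 7\right)\right)^{2} = - \left(\left(1 + \frac{7}{3}\right) - 6\right)^{2} = - \left(\frac{10}{3} - 6\right)^{2} = - \left(- \frac{8}{3}\right)^{2} = \left(-1\right) \frac{64}{9} = - \frac{64}{9} \approx -7.1111$)
$\frac{1}{I + 2200} = \frac{1}{- \frac{64}{9} + 2200} = \frac{1}{\frac{19736}{9}} = \frac{9}{19736}$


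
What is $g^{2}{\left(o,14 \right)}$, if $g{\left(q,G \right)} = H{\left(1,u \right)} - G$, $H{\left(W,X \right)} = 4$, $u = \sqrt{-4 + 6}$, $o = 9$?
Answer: $100$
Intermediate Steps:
$u = \sqrt{2} \approx 1.4142$
$g{\left(q,G \right)} = 4 - G$
$g^{2}{\left(o,14 \right)} = \left(4 - 14\right)^{2} = \left(-10\right)^{2} = 100$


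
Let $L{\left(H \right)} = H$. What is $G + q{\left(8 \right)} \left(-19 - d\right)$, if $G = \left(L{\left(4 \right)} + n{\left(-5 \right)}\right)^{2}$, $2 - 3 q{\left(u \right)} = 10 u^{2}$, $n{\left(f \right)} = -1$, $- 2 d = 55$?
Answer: $- \frac{5396}{3} \approx -1798.7$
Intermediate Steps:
$d = - \frac{55}{2}$ ($d = \left(- \frac{1}{2}\right) 55 = - \frac{55}{2} \approx -27.5$)
$q{\left(u \right)} = \frac{2}{3} - \frac{10 u^{2}}{3}$
$G = 9$ ($G = \left(4 - 1\right)^{2} = 3^{2} = 9$)
$G + q{\left(8 \right)} \left(-19 - d\right) = 9 + \left(\frac{2}{3} - \frac{10 \cdot 8^{2}}{3}\right) \left(-19 - - \frac{55}{2}\right) = 9 + \left(\frac{2}{3} - \frac{640}{3}\right) \left(-19 + \frac{55}{2}\right) = 9 + \left(\frac{2}{3} - \frac{640}{3}\right) \frac{17}{2} = 9 - \frac{5423}{3} = - \frac{5396}{3}$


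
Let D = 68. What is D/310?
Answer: 34/155 ≈ 0.21935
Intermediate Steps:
D/310 = 68/310 = 68*(1/310) = 34/155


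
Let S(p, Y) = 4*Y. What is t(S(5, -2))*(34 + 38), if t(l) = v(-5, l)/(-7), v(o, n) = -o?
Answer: -360/7 ≈ -51.429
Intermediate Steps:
t(l) = -5/7 (t(l) = -1*(-5)/(-7) = 5*(-⅐) = -5/7)
t(S(5, -2))*(34 + 38) = -5*(34 + 38)/7 = -5/7*72 = -360/7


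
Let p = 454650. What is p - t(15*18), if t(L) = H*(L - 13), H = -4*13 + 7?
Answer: 466215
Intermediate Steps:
H = -45 (H = -52 + 7 = -45)
t(L) = 585 - 45*L (t(L) = -45*(L - 13) = -45*(-13 + L) = 585 - 45*L)
p - t(15*18) = 454650 - (585 - 675*18) = 454650 - (585 - 45*270) = 454650 - (585 - 12150) = 454650 - 1*(-11565) = 454650 + 11565 = 466215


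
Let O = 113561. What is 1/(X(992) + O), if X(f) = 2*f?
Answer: 1/115545 ≈ 8.6546e-6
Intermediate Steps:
1/(X(992) + O) = 1/(2*992 + 113561) = 1/(1984 + 113561) = 1/115545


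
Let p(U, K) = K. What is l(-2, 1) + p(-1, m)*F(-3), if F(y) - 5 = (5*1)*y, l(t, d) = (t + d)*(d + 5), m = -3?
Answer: 24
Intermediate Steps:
l(t, d) = (5 + d)*(d + t) (l(t, d) = (d + t)*(5 + d) = (5 + d)*(d + t))
F(y) = 5 + 5*y (F(y) = 5 + (5*1)*y = 5 + 5*y)
l(-2, 1) + p(-1, m)*F(-3) = (1² + 5*1 + 5*(-2) + 1*(-2)) - 3*(5 + 5*(-3)) = (1 + 5 - 10 - 2) - 3*(5 - 15) = -6 - 3*(-10) = -6 + 30 = 24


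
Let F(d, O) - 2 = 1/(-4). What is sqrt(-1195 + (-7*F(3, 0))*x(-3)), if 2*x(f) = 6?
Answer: I*sqrt(4927)/2 ≈ 35.096*I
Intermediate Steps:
F(d, O) = 7/4 (F(d, O) = 2 + 1/(-4) = 2 - 1/4 = 7/4)
x(f) = 3 (x(f) = (1/2)*6 = 3)
sqrt(-1195 + (-7*F(3, 0))*x(-3)) = sqrt(-1195 - 7*7/4*3) = sqrt(-1195 - 49/4*3) = sqrt(-1195 - 147/4) = sqrt(-4927/4) = I*sqrt(4927)/2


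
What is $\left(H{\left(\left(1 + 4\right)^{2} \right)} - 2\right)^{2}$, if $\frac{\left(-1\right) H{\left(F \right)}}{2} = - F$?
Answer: $2304$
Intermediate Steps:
$H{\left(F \right)} = 2 F$ ($H{\left(F \right)} = - 2 \left(- F\right) = 2 F$)
$\left(H{\left(\left(1 + 4\right)^{2} \right)} - 2\right)^{2} = \left(2 \left(1 + 4\right)^{2} - 2\right)^{2} = \left(2 \cdot 5^{2} - 2\right)^{2} = \left(2 \cdot 25 - 2\right)^{2} = \left(50 - 2\right)^{2} = 48^{2} = 2304$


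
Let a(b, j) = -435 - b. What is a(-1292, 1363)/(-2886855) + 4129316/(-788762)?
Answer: -5960706255107/1138520761755 ≈ -5.2355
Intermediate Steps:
a(-1292, 1363)/(-2886855) + 4129316/(-788762) = (-435 - 1*(-1292))/(-2886855) + 4129316/(-788762) = (-435 + 1292)*(-1/2886855) + 4129316*(-1/788762) = 857*(-1/2886855) - 2064658/394381 = -857/2886855 - 2064658/394381 = -5960706255107/1138520761755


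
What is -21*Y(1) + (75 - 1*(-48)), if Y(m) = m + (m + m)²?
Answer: 18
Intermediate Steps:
Y(m) = m + 4*m² (Y(m) = m + (2*m)² = m + 4*m²)
-21*Y(1) + (75 - 1*(-48)) = -21*(1 + 4*1) + (75 - 1*(-48)) = -21*(1 + 4) + (75 + 48) = -21*5 + 123 = -105 + 123 = 18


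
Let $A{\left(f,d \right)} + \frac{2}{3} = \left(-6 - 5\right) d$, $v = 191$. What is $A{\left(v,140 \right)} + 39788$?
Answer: $\frac{114742}{3} \approx 38247.0$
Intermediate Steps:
$A{\left(f,d \right)} = - \frac{2}{3} - 11 d$ ($A{\left(f,d \right)} = - \frac{2}{3} + \left(-6 - 5\right) d = - \frac{2}{3} - 11 d$)
$A{\left(v,140 \right)} + 39788 = \left(- \frac{2}{3} - 1540\right) + 39788 = - \frac{4622}{3} + 39788 = \frac{114742}{3}$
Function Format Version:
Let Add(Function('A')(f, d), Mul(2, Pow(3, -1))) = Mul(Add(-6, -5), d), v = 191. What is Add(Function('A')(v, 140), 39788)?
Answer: Rational(114742, 3) ≈ 38247.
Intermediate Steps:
Function('A')(f, d) = Add(Rational(-2, 3), Mul(-11, d)) (Function('A')(f, d) = Add(Rational(-2, 3), Mul(Add(-6, -5), d)) = Add(Rational(-2, 3), Mul(-11, d)))
Add(Function('A')(v, 140), 39788) = Add(Add(Rational(-2, 3), Mul(-11, 140)), 39788) = Add(Add(Rational(-2, 3), -1540), 39788) = Add(Rational(-4622, 3), 39788) = Rational(114742, 3)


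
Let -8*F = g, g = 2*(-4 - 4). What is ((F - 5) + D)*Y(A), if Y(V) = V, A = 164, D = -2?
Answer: -820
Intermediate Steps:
g = -16 (g = 2*(-8) = -16)
F = 2 (F = -1/8*(-16) = 2)
((F - 5) + D)*Y(A) = ((2 - 5) - 2)*164 = (-3 - 2)*164 = -5*164 = -820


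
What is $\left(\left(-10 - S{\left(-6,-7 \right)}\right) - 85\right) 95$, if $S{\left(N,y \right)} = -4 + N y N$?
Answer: $15295$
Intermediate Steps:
$S{\left(N,y \right)} = -4 + y N^{2}$
$\left(\left(-10 - S{\left(-6,-7 \right)}\right) - 85\right) 95 = \left(\left(-10 - \left(-4 - 7 \left(-6\right)^{2}\right)\right) - 85\right) 95 = \left(\left(-10 - \left(-4 - 252\right)\right) - 85\right) 95 = \left(\left(-10 - -256\right) - 85\right) 95 = \left(\left(-10 + 256\right) - 85\right) 95 = \left(246 - 85\right) 95 = 161 \cdot 95 = 15295$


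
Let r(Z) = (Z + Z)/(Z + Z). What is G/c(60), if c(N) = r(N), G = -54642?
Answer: -54642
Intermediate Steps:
r(Z) = 1 (r(Z) = (2*Z)/((2*Z)) = (2*Z)*(1/(2*Z)) = 1)
c(N) = 1
G/c(60) = -54642/1 = -54642*1 = -54642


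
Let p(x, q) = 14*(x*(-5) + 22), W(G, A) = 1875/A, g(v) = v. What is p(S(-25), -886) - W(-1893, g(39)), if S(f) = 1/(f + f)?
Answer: 16986/65 ≈ 261.32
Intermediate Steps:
S(f) = 1/(2*f)
p(x, q) = 308 - 70*x (p(x, q) = 14*(-5*x + 22) = 14*(22 - 5*x) = 308 - 70*x)
p(S(-25), -886) - W(-1893, g(39)) = (308 - 35/(-25)) - 1875/39 = (308 - 35*(-1)/25) - 1875/39 = (308 - 70*(-1/50)) - 1*625/13 = (308 + 7/5) - 625/13 = 1547/5 - 625/13 = 16986/65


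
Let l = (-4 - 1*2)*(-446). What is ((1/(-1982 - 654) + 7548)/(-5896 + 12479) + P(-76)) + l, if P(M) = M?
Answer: 45137145327/17352788 ≈ 2601.1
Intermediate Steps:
l = 2676 (l = (-4 - 2)*(-446) = -6*(-446) = 2676)
((1/(-1982 - 654) + 7548)/(-5896 + 12479) + P(-76)) + l = ((1/(-1982 - 654) + 7548)/(-5896 + 12479) - 76) + 2676 = ((1/(-2636) + 7548)/6583 - 76) + 2676 = ((-1/2636 + 7548)*(1/6583) - 76) + 2676 = ((19896527/2636)*(1/6583) - 76) + 2676 = (19896527/17352788 - 76) + 2676 = -1298915361/17352788 + 2676 = 45137145327/17352788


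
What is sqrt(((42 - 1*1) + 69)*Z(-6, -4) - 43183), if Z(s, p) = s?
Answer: I*sqrt(43843) ≈ 209.39*I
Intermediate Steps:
sqrt(((42 - 1*1) + 69)*Z(-6, -4) - 43183) = sqrt(((42 - 1*1) + 69)*(-6) - 43183) = sqrt(((42 - 1) + 69)*(-6) - 43183) = sqrt((41 + 69)*(-6) - 43183) = sqrt(110*(-6) - 43183) = sqrt(-660 - 43183) = sqrt(-43843) = I*sqrt(43843)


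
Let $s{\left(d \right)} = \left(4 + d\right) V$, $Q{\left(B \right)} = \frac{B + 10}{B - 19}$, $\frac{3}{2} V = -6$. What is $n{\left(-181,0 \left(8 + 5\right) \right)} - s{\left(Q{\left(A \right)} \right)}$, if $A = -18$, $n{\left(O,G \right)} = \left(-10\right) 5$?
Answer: $- \frac{1226}{37} \approx -33.135$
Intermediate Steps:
$V = -4$ ($V = \frac{2}{3} \left(-6\right) = -4$)
$n{\left(O,G \right)} = -50$
$Q{\left(B \right)} = \frac{10 + B}{-19 + B}$
$s{\left(d \right)} = -16 - 4 d$ ($s{\left(d \right)} = \left(4 + d\right) \left(-4\right) = -16 - 4 d$)
$n{\left(-181,0 \left(8 + 5\right) \right)} - s{\left(Q{\left(A \right)} \right)} = -50 - \left(-16 - 4 \frac{10 - 18}{-19 - 18}\right) = -50 - \left(-16 - 4 \frac{1}{-37} \left(-8\right)\right) = -50 - \left(-16 - 4 \left(\left(- \frac{1}{37}\right) \left(-8\right)\right)\right) = -50 - \left(-16 - \frac{32}{37}\right) = -50 - - \frac{624}{37} = -50 + \frac{624}{37} = - \frac{1226}{37}$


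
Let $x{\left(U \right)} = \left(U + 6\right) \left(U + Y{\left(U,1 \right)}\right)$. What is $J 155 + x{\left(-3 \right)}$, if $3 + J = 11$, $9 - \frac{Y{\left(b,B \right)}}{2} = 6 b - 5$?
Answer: $1423$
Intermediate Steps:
$Y{\left(b,B \right)} = 28 - 12 b$ ($Y{\left(b,B \right)} = 18 - 2 \left(6 b - 5\right) = 18 - 2 \left(-5 + 6 b\right) = 18 - \left(-10 + 12 b\right) = 28 - 12 b$)
$J = 8$ ($J = -3 + 11 = 8$)
$x{\left(U \right)} = \left(6 + U\right) \left(28 - 11 U\right)$ ($x{\left(U \right)} = \left(U + 6\right) \left(U - \left(-28 + 12 U\right)\right) = \left(6 + U\right) \left(28 - 11 U\right)$)
$J 155 + x{\left(-3 \right)} = 8 \cdot 155 - \left(-282 + 99\right) = 1240 + \left(168 + 114 - 99\right) = 1240 + 183 = 1423$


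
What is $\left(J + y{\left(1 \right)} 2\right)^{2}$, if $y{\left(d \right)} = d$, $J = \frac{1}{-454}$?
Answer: $\frac{822649}{206116} \approx 3.9912$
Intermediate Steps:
$J = - \frac{1}{454} \approx -0.0022026$
$\left(J + y{\left(1 \right)} 2\right)^{2} = \left(- \frac{1}{454} + 1 \cdot 2\right)^{2} = \left(- \frac{1}{454} + 2\right)^{2} = \left(\frac{907}{454}\right)^{2} = \frac{822649}{206116}$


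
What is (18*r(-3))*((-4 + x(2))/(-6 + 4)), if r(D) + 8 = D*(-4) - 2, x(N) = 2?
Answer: 36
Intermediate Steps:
r(D) = -10 - 4*D (r(D) = -8 + (D*(-4) - 2) = -8 + (-4*D - 2) = -8 + (-2 - 4*D) = -10 - 4*D)
(18*r(-3))*((-4 + x(2))/(-6 + 4)) = (18*(-10 - 4*(-3)))*((-4 + 2)/(-6 + 4)) = (18*(-10 + 12))*(-2/(-2)) = (18*2)*(-2*(-1/2)) = 36*1 = 36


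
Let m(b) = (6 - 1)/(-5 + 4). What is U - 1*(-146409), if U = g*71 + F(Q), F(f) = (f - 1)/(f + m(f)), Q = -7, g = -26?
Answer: 433691/3 ≈ 1.4456e+5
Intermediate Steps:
m(b) = -5 (m(b) = 5/(-1) = 5*(-1) = -5)
F(f) = (-1 + f)/(-5 + f) (F(f) = (f - 1)/(f - 5) = (-1 + f)/(-5 + f))
U = -5536/3 (U = -26*71 + (-1 - 7)/(-5 - 7) = -1846 - 8/(-12) = -1846 - 1/12*(-8) = -1846 + ⅔ = -5536/3 ≈ -1845.3)
U - 1*(-146409) = -5536/3 - 1*(-146409) = -5536/3 + 146409 = 433691/3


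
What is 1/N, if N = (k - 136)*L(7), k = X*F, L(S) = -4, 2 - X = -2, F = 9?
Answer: 1/400 ≈ 0.0025000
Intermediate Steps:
X = 4 (X = 2 - 1*(-2) = 2 + 2 = 4)
k = 36 (k = 4*9 = 36)
N = 400 (N = (36 - 136)*(-4) = -100*(-4) = 400)
1/N = 1/400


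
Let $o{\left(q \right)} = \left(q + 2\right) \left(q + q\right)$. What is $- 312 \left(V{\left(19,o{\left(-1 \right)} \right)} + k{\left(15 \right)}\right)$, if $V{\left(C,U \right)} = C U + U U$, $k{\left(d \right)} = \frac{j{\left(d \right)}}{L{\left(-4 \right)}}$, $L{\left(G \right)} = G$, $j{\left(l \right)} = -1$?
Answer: $10530$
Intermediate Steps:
$k{\left(d \right)} = \frac{1}{4}$ ($k{\left(d \right)} = - \frac{1}{-4} = \left(-1\right) \left(- \frac{1}{4}\right) = \frac{1}{4}$)
$o{\left(q \right)} = 2 q \left(2 + q\right)$ ($o{\left(q \right)} = \left(2 + q\right) 2 q = 2 q \left(2 + q\right)$)
$V{\left(C,U \right)} = U^{2} + C U$ ($V{\left(C,U \right)} = C U + U^{2} = U^{2} + C U$)
$- 312 \left(V{\left(19,o{\left(-1 \right)} \right)} + k{\left(15 \right)}\right) = - 312 \left(2 \left(-1\right) \left(2 - 1\right) \left(19 + 2 \left(-1\right) \left(2 - 1\right)\right) + \frac{1}{4}\right) = - 312 \left(2 \left(-1\right) 1 \left(19 + 2 \left(-1\right) 1\right) + \frac{1}{4}\right) = - 312 \left(- 2 \left(19 - 2\right) + \frac{1}{4}\right) = - 312 \left(\left(-2\right) 17 + \frac{1}{4}\right) = - 312 \left(-34 + \frac{1}{4}\right) = \left(-312\right) \left(- \frac{135}{4}\right) = 10530$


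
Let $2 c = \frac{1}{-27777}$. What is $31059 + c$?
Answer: $\frac{1725451685}{55554} \approx 31059.0$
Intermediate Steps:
$c = - \frac{1}{55554}$ ($c = \frac{1}{2 \left(-27777\right)} = \frac{1}{2} \left(- \frac{1}{27777}\right) = - \frac{1}{55554} \approx -1.8001 \cdot 10^{-5}$)
$31059 + c = 31059 - \frac{1}{55554} = \frac{1725451685}{55554}$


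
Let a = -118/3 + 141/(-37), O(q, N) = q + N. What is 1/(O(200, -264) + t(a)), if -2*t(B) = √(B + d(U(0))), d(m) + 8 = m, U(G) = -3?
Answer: -14208/912317 + I*√667110/912317 ≈ -0.015574 + 0.00089527*I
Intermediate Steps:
O(q, N) = N + q
d(m) = -8 + m
a = -4789/111 (a = -118*⅓ + 141*(-1/37) = -118/3 - 141/37 = -4789/111 ≈ -43.144)
t(B) = -√(-11 + B)/2 (t(B) = -√(B + (-8 - 3))/2 = -√(B - 11)/2 = -√(-11 + B)/2)
1/(O(200, -264) + t(a)) = 1/((-264 + 200) - √(-11 - 4789/111)/2) = 1/(-64 - I*√667110/222)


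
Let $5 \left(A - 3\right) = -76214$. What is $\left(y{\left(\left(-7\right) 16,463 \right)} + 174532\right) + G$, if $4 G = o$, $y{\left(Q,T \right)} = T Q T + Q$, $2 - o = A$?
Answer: $- \frac{476621951}{20} \approx -2.3831 \cdot 10^{7}$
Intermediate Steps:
$A = - \frac{76199}{5}$ ($A = 3 + \frac{1}{5} \left(-76214\right) = 3 - \frac{76214}{5} = - \frac{76199}{5} \approx -15240.0$)
$o = \frac{76209}{5}$ ($o = 2 - - \frac{76199}{5} = 2 + \frac{76199}{5} = \frac{76209}{5} \approx 15242.0$)
$y{\left(Q,T \right)} = Q + Q T^{2}$ ($y{\left(Q,T \right)} = Q T T + Q = Q T^{2} + Q = Q + Q T^{2}$)
$G = \frac{76209}{20}$ ($G = \frac{1}{4} \cdot \frac{76209}{5} = \frac{76209}{20} \approx 3810.4$)
$\left(y{\left(\left(-7\right) 16,463 \right)} + 174532\right) + G = \left(\left(-7\right) 16 \left(1 + 463^{2}\right) + 174532\right) + \frac{76209}{20} = \left(- 112 \left(1 + 214369\right) + 174532\right) + \frac{76209}{20} = \left(\left(-112\right) 214370 + 174532\right) + \frac{76209}{20} = \left(-24009440 + 174532\right) + \frac{76209}{20} = -23834908 + \frac{76209}{20} = - \frac{476621951}{20}$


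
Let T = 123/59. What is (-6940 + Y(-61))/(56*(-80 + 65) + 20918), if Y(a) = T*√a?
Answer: -3470/10039 + 123*I*√61/1184602 ≈ -0.34565 + 0.00081096*I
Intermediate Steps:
T = 123/59 (T = 123*(1/59) = 123/59 ≈ 2.0847)
Y(a) = 123*√a/59
(-6940 + Y(-61))/(56*(-80 + 65) + 20918) = (-6940 + 123*√(-61)/59)/(56*(-80 + 65) + 20918) = (-6940 + 123*(I*√61)/59)/(56*(-15) + 20918) = (-6940 + 123*I*√61/59)/(-840 + 20918) = (-6940 + 123*I*√61/59)/20078 = (-6940 + 123*I*√61/59)*(1/20078) = -3470/10039 + 123*I*√61/1184602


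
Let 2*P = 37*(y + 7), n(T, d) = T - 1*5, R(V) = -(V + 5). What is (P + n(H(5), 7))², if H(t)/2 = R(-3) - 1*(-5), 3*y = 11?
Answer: 354025/9 ≈ 39336.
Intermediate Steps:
y = 11/3 (y = (⅓)*11 = 11/3 ≈ 3.6667)
R(V) = -5 - V (R(V) = -(5 + V) = -5 - V)
H(t) = 6 (H(t) = 2*((-5 - 1*(-3)) - 1*(-5)) = 2*((-5 + 3) + 5) = 2*(-2 + 5) = 2*3 = 6)
n(T, d) = -5 + T (n(T, d) = T - 5 = -5 + T)
P = 592/3 (P = (37*(11/3 + 7))/2 = (37*(32/3))/2 = (½)*(1184/3) = 592/3 ≈ 197.33)
(P + n(H(5), 7))² = (592/3 + (-5 + 6))² = (592/3 + 1)² = (595/3)² = 354025/9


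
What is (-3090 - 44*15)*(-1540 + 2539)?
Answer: -3746250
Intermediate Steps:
(-3090 - 44*15)*(-1540 + 2539) = (-3090 - 660)*999 = -3750*999 = -3746250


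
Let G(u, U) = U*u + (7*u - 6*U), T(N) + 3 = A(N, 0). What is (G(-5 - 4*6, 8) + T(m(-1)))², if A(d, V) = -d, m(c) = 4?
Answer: 240100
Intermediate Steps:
T(N) = -3 - N
G(u, U) = -6*U + 7*u + U*u (G(u, U) = U*u + (-6*U + 7*u) = -6*U + 7*u + U*u)
(G(-5 - 4*6, 8) + T(m(-1)))² = ((-6*8 + 7*(-5 - 4*6) + 8*(-5 - 4*6)) + (-3 - 1*4))² = ((-48 + 7*(-5 - 24) + 8*(-5 - 24)) + (-3 - 4))² = ((-48 + 7*(-29) + 8*(-29)) - 7)² = ((-48 - 203 - 232) - 7)² = (-483 - 7)² = (-490)² = 240100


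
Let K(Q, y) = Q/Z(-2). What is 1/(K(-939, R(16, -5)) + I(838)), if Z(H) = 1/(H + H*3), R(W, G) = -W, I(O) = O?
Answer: 1/8350 ≈ 0.00011976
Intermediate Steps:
Z(H) = 1/(4*H) (Z(H) = 1/(H + 3*H) = 1/(4*H))
K(Q, y) = -8*Q (K(Q, y) = Q/(((¼)/(-2))) = Q/(((¼)*(-½))) = Q/(-⅛) = Q*(-8) = -8*Q)
1/(K(-939, R(16, -5)) + I(838)) = 1/(-8*(-939) + 838) = 1/(7512 + 838) = 1/8350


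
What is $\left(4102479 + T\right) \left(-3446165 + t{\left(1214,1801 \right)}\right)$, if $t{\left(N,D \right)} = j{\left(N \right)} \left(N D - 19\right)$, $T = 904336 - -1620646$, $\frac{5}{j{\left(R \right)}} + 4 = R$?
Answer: $- \frac{5512626193576635}{242} \approx -2.2779 \cdot 10^{13}$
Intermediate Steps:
$j{\left(R \right)} = \frac{5}{-4 + R}$
$T = 2524982$ ($T = 904336 + 1620646 = 2524982$)
$t{\left(N,D \right)} = \frac{5 \left(-19 + D N\right)}{-4 + N}$ ($t{\left(N,D \right)} = \frac{5}{-4 + N} \left(N D - 19\right) = \frac{5}{-4 + N} \left(D N - 19\right) = \frac{5}{-4 + N} \left(-19 + D N\right) = \frac{5 \left(-19 + D N\right)}{-4 + N}$)
$\left(4102479 + T\right) \left(-3446165 + t{\left(1214,1801 \right)}\right) = \left(4102479 + 2524982\right) \left(-3446165 + \frac{5 \left(-19 + 1801 \cdot 1214\right)}{-4 + 1214}\right) = 6627461 \left(-3446165 + \frac{5 \left(-19 + 2186414\right)}{1210}\right) = 6627461 \left(-3446165 + 5 \cdot \frac{1}{1210} \cdot 2186395\right) = 6627461 \left(-3446165 + \frac{2186395}{242}\right) = 6627461 \left(- \frac{831785535}{242}\right) = - \frac{5512626193576635}{242}$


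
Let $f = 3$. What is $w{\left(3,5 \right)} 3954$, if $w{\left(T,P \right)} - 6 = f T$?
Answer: $59310$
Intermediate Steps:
$w{\left(T,P \right)} = 6 + 3 T$
$w{\left(3,5 \right)} 3954 = \left(6 + 3 \cdot 3\right) 3954 = \left(6 + 9\right) 3954 = 15 \cdot 3954 = 59310$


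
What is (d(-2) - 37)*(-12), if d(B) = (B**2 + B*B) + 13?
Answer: 192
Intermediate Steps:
d(B) = 13 + 2*B**2 (d(B) = (B**2 + B**2) + 13 = 2*B**2 + 13 = 13 + 2*B**2)
(d(-2) - 37)*(-12) = ((13 + 2*(-2)**2) - 37)*(-12) = ((13 + 2*4) - 37)*(-12) = ((13 + 8) - 37)*(-12) = (21 - 37)*(-12) = -16*(-12) = 192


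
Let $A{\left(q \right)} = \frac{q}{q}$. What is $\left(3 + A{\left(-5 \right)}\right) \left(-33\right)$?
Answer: $-132$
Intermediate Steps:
$A{\left(q \right)} = 1$
$\left(3 + A{\left(-5 \right)}\right) \left(-33\right) = \left(3 + 1\right) \left(-33\right) = 4 \left(-33\right) = -132$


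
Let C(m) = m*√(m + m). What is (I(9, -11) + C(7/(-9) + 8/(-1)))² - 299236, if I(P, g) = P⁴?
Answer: 31161930487/729 - 38394*I*√158 ≈ 4.2746e+7 - 4.8261e+5*I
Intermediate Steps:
C(m) = √2*m^(3/2) (C(m) = m*√(2*m) = m*(√2*√m) = √2*m^(3/2))
(I(9, -11) + C(7/(-9) + 8/(-1)))² - 299236 = (9⁴ + √2*(7/(-9) + 8/(-1))^(3/2))² - 299236 = (6561 + √2*(7*(-⅑) + 8*(-1))^(3/2))² - 299236 = (6561 + √2*(-7/9 - 8)^(3/2))² - 299236 = (6561 + √2*(-79/9)^(3/2))² - 299236 = (6561 + √2*(-79*I*√79/27))² - 299236 = (6561 - 79*I*√158/27)² - 299236 = -299236 + (6561 - 79*I*√158/27)²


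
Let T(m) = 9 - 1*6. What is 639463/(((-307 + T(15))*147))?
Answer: -639463/44688 ≈ -14.309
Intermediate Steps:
T(m) = 3 (T(m) = 9 - 6 = 3)
639463/(((-307 + T(15))*147)) = 639463/(((-307 + 3)*147)) = 639463/((-304*147)) = 639463/(-44688) = 639463*(-1/44688) = -639463/44688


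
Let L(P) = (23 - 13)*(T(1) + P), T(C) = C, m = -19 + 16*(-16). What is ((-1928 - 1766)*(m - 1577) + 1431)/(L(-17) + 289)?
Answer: 159133/3 ≈ 53044.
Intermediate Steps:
m = -275 (m = -19 - 256 = -275)
L(P) = 10 + 10*P (L(P) = (23 - 13)*(1 + P) = 10*(1 + P) = 10 + 10*P)
((-1928 - 1766)*(m - 1577) + 1431)/(L(-17) + 289) = ((-1928 - 1766)*(-275 - 1577) + 1431)/((10 + 10*(-17)) + 289) = (-3694*(-1852) + 1431)/((10 - 170) + 289) = (6841288 + 1431)/(-160 + 289) = 6842719/129 = 6842719*(1/129) = 159133/3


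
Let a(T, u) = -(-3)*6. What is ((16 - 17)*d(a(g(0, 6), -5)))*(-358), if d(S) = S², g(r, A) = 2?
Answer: 115992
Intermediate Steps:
a(T, u) = 18 (a(T, u) = -1*(-18) = 18)
((16 - 17)*d(a(g(0, 6), -5)))*(-358) = ((16 - 17)*18²)*(-358) = -1*324*(-358) = -324*(-358) = 115992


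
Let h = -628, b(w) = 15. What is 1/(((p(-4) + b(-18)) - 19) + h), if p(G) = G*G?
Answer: -1/616 ≈ -0.0016234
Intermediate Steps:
p(G) = G**2
1/(((p(-4) + b(-18)) - 19) + h) = 1/((((-4)**2 + 15) - 19) - 628) = 1/(((16 + 15) - 19) - 628) = 1/((31 - 19) - 628) = 1/(12 - 628) = 1/(-616) = -1/616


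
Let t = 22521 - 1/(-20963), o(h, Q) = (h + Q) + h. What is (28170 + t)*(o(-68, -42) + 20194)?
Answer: 21269710846944/20963 ≈ 1.0146e+9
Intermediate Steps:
o(h, Q) = Q + 2*h (o(h, Q) = (Q + h) + h = Q + 2*h)
t = 472107724/20963 (t = 22521 - 1*(-1/20963) = 22521 + 1/20963 = 472107724/20963 ≈ 22521.)
(28170 + t)*(o(-68, -42) + 20194) = (28170 + 472107724/20963)*((-42 + 2*(-68)) + 20194) = 1062635434*((-42 - 136) + 20194)/20963 = 1062635434*(-178 + 20194)/20963 = (1062635434/20963)*20016 = 21269710846944/20963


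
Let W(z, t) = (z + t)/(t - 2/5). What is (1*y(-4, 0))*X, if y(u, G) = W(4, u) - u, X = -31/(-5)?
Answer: 124/5 ≈ 24.800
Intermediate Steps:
X = 31/5 (X = -31*(-1/5) = 31/5 ≈ 6.2000)
W(z, t) = (t + z)/(-2/5 + t) (W(z, t) = (t + z)/(t - 2*1/5) = (t + z)/(t - 2/5) = (t + z)/(-2/5 + t))
y(u, G) = -u + 5*(4 + u)/(-2 + 5*u) (y(u, G) = 5*(u + 4)/(-2 + 5*u) - u = 5*(4 + u)/(-2 + 5*u) - u = -u + 5*(4 + u)/(-2 + 5*u))
(1*y(-4, 0))*X = (1*((20 - 5*(-4)**2 + 7*(-4))/(-2 + 5*(-4))))*(31/5) = (1*((20 - 5*16 - 28)/(-2 - 20)))*(31/5) = (1*((20 - 80 - 28)/(-22)))*(31/5) = (1*(-1/22*(-88)))*(31/5) = (1*4)*(31/5) = 4*(31/5) = 124/5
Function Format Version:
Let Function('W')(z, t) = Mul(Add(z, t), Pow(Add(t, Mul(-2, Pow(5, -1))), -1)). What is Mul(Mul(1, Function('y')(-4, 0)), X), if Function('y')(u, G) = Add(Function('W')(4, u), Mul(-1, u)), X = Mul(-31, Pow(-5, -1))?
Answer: Rational(124, 5) ≈ 24.800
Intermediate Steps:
X = Rational(31, 5) (X = Mul(-31, Rational(-1, 5)) = Rational(31, 5) ≈ 6.2000)
Function('W')(z, t) = Mul(Pow(Add(Rational(-2, 5), t), -1), Add(t, z)) (Function('W')(z, t) = Mul(Add(t, z), Pow(Add(t, Mul(-2, Rational(1, 5))), -1)) = Mul(Add(t, z), Pow(Add(t, Rational(-2, 5)), -1)) = Mul(Add(t, z), Pow(Add(Rational(-2, 5), t), -1)) = Mul(Pow(Add(Rational(-2, 5), t), -1), Add(t, z)))
Function('y')(u, G) = Add(Mul(-1, u), Mul(5, Pow(Add(-2, Mul(5, u)), -1), Add(4, u))) (Function('y')(u, G) = Add(Mul(5, Pow(Add(-2, Mul(5, u)), -1), Add(u, 4)), Mul(-1, u)) = Add(Mul(5, Pow(Add(-2, Mul(5, u)), -1), Add(4, u)), Mul(-1, u)) = Add(Mul(-1, u), Mul(5, Pow(Add(-2, Mul(5, u)), -1), Add(4, u))))
Mul(Mul(1, Function('y')(-4, 0)), X) = Mul(Mul(1, Mul(Pow(Add(-2, Mul(5, -4)), -1), Add(20, Mul(-5, Pow(-4, 2)), Mul(7, -4)))), Rational(31, 5)) = Mul(Mul(1, Mul(Pow(Add(-2, -20), -1), Add(20, Mul(-5, 16), -28))), Rational(31, 5)) = Mul(Mul(1, Mul(Pow(-22, -1), Add(20, -80, -28))), Rational(31, 5)) = Mul(Mul(1, Mul(Rational(-1, 22), -88)), Rational(31, 5)) = Mul(Mul(1, 4), Rational(31, 5)) = Mul(4, Rational(31, 5)) = Rational(124, 5)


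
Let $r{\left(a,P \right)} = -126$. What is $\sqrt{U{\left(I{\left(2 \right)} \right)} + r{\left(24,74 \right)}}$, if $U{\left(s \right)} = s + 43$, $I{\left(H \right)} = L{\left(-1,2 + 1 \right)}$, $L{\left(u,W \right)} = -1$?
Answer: $2 i \sqrt{21} \approx 9.1651 i$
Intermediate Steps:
$I{\left(H \right)} = -1$
$U{\left(s \right)} = 43 + s$
$\sqrt{U{\left(I{\left(2 \right)} \right)} + r{\left(24,74 \right)}} = \sqrt{\left(43 - 1\right) - 126} = \sqrt{42 - 126} = \sqrt{-84} = 2 i \sqrt{21}$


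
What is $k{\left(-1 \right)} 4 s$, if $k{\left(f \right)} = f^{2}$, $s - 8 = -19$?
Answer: $-44$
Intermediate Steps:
$s = -11$ ($s = 8 - 19 = -11$)
$k{\left(-1 \right)} 4 s = \left(-1\right)^{2} \cdot 4 \left(-11\right) = 1 \cdot 4 \left(-11\right) = 4 \left(-11\right) = -44$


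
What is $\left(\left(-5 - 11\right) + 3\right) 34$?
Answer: $-442$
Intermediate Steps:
$\left(\left(-5 - 11\right) + 3\right) 34 = \left(-16 + 3\right) 34 = \left(-13\right) 34 = -442$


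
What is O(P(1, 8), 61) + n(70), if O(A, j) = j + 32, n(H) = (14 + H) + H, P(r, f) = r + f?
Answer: 247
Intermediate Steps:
P(r, f) = f + r
n(H) = 14 + 2*H
O(A, j) = 32 + j
O(P(1, 8), 61) + n(70) = (32 + 61) + (14 + 2*70) = 93 + (14 + 140) = 93 + 154 = 247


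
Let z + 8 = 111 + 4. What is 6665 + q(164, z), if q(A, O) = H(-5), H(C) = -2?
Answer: 6663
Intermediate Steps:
z = 107 (z = -8 + (111 + 4) = -8 + 115 = 107)
q(A, O) = -2
6665 + q(164, z) = 6665 - 2 = 6663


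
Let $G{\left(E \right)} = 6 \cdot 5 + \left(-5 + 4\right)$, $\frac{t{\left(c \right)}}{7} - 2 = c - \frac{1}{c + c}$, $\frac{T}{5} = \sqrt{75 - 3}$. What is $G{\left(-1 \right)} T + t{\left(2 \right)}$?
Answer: $\frac{105}{4} + 870 \sqrt{2} \approx 1256.6$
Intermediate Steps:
$T = 30 \sqrt{2}$ ($T = 5 \sqrt{75 - 3} = 5 \sqrt{72} = 5 \cdot 6 \sqrt{2} = 30 \sqrt{2} \approx 42.426$)
$t{\left(c \right)} = 14 + 7 c - \frac{7}{2 c}$ ($t{\left(c \right)} = 14 + 7 \left(c - \frac{1}{c + c}\right) = 14 + 7 \left(c - \frac{1}{2 c}\right) = 14 + \left(7 c - \frac{7}{2 c}\right) = 14 + 7 c - \frac{7}{2 c}$)
$G{\left(E \right)} = 29$ ($G{\left(E \right)} = 30 - 1 = 29$)
$G{\left(-1 \right)} T + t{\left(2 \right)} = 29 \cdot 30 \sqrt{2} + \left(14 + 7 \cdot 2 - \frac{7}{2 \cdot 2}\right) = 870 \sqrt{2} + \left(14 + 14 - \frac{7}{4}\right) = 870 \sqrt{2} + \frac{105}{4} = \frac{105}{4} + 870 \sqrt{2}$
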